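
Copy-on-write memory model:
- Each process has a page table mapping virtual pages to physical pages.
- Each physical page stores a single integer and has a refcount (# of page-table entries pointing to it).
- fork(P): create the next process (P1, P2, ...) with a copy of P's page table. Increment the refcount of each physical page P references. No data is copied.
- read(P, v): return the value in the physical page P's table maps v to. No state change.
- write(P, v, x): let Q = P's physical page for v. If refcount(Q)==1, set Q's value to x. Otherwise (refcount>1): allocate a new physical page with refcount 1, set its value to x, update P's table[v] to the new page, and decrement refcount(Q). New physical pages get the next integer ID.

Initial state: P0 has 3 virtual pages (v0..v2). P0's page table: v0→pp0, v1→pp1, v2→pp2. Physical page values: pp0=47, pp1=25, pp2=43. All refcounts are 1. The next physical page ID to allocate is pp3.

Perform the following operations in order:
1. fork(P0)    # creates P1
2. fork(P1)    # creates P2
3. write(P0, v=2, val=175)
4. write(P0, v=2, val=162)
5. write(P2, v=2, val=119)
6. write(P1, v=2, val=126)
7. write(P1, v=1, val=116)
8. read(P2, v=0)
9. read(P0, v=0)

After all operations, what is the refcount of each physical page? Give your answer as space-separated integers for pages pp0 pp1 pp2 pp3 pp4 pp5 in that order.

Answer: 3 2 1 1 1 1

Derivation:
Op 1: fork(P0) -> P1. 3 ppages; refcounts: pp0:2 pp1:2 pp2:2
Op 2: fork(P1) -> P2. 3 ppages; refcounts: pp0:3 pp1:3 pp2:3
Op 3: write(P0, v2, 175). refcount(pp2)=3>1 -> COPY to pp3. 4 ppages; refcounts: pp0:3 pp1:3 pp2:2 pp3:1
Op 4: write(P0, v2, 162). refcount(pp3)=1 -> write in place. 4 ppages; refcounts: pp0:3 pp1:3 pp2:2 pp3:1
Op 5: write(P2, v2, 119). refcount(pp2)=2>1 -> COPY to pp4. 5 ppages; refcounts: pp0:3 pp1:3 pp2:1 pp3:1 pp4:1
Op 6: write(P1, v2, 126). refcount(pp2)=1 -> write in place. 5 ppages; refcounts: pp0:3 pp1:3 pp2:1 pp3:1 pp4:1
Op 7: write(P1, v1, 116). refcount(pp1)=3>1 -> COPY to pp5. 6 ppages; refcounts: pp0:3 pp1:2 pp2:1 pp3:1 pp4:1 pp5:1
Op 8: read(P2, v0) -> 47. No state change.
Op 9: read(P0, v0) -> 47. No state change.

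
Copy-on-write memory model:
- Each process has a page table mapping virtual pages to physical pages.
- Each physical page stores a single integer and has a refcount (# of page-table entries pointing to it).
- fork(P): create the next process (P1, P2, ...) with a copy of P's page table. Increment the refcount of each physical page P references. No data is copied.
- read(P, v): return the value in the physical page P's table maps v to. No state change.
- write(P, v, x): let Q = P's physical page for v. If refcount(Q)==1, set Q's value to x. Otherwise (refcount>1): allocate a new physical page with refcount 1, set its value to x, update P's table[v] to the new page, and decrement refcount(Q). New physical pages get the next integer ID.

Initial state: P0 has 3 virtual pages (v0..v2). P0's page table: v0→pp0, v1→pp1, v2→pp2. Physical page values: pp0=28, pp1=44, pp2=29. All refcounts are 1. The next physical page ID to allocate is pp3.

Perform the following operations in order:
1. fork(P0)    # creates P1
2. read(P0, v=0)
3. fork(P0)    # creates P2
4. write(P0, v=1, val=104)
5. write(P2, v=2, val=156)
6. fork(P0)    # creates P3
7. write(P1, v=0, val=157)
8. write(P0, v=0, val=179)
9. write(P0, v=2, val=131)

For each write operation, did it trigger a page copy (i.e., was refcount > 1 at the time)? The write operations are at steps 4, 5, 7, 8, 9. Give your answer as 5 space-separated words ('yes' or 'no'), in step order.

Op 1: fork(P0) -> P1. 3 ppages; refcounts: pp0:2 pp1:2 pp2:2
Op 2: read(P0, v0) -> 28. No state change.
Op 3: fork(P0) -> P2. 3 ppages; refcounts: pp0:3 pp1:3 pp2:3
Op 4: write(P0, v1, 104). refcount(pp1)=3>1 -> COPY to pp3. 4 ppages; refcounts: pp0:3 pp1:2 pp2:3 pp3:1
Op 5: write(P2, v2, 156). refcount(pp2)=3>1 -> COPY to pp4. 5 ppages; refcounts: pp0:3 pp1:2 pp2:2 pp3:1 pp4:1
Op 6: fork(P0) -> P3. 5 ppages; refcounts: pp0:4 pp1:2 pp2:3 pp3:2 pp4:1
Op 7: write(P1, v0, 157). refcount(pp0)=4>1 -> COPY to pp5. 6 ppages; refcounts: pp0:3 pp1:2 pp2:3 pp3:2 pp4:1 pp5:1
Op 8: write(P0, v0, 179). refcount(pp0)=3>1 -> COPY to pp6. 7 ppages; refcounts: pp0:2 pp1:2 pp2:3 pp3:2 pp4:1 pp5:1 pp6:1
Op 9: write(P0, v2, 131). refcount(pp2)=3>1 -> COPY to pp7. 8 ppages; refcounts: pp0:2 pp1:2 pp2:2 pp3:2 pp4:1 pp5:1 pp6:1 pp7:1

yes yes yes yes yes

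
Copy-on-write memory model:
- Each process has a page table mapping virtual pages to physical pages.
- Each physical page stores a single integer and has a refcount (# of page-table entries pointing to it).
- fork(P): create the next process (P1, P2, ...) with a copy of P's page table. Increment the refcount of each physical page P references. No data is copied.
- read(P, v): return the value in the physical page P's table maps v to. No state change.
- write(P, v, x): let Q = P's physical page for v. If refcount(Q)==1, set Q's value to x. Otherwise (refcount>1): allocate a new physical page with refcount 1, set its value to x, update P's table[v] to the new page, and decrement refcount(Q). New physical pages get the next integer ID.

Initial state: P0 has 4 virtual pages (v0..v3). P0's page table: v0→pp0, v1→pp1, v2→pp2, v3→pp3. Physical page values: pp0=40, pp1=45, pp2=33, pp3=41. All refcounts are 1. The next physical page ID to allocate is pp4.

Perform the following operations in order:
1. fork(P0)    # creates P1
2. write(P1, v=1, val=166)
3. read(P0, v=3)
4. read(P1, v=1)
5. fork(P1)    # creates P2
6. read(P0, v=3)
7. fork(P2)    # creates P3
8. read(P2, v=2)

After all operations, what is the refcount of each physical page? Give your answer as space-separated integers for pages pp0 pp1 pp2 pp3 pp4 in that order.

Op 1: fork(P0) -> P1. 4 ppages; refcounts: pp0:2 pp1:2 pp2:2 pp3:2
Op 2: write(P1, v1, 166). refcount(pp1)=2>1 -> COPY to pp4. 5 ppages; refcounts: pp0:2 pp1:1 pp2:2 pp3:2 pp4:1
Op 3: read(P0, v3) -> 41. No state change.
Op 4: read(P1, v1) -> 166. No state change.
Op 5: fork(P1) -> P2. 5 ppages; refcounts: pp0:3 pp1:1 pp2:3 pp3:3 pp4:2
Op 6: read(P0, v3) -> 41. No state change.
Op 7: fork(P2) -> P3. 5 ppages; refcounts: pp0:4 pp1:1 pp2:4 pp3:4 pp4:3
Op 8: read(P2, v2) -> 33. No state change.

Answer: 4 1 4 4 3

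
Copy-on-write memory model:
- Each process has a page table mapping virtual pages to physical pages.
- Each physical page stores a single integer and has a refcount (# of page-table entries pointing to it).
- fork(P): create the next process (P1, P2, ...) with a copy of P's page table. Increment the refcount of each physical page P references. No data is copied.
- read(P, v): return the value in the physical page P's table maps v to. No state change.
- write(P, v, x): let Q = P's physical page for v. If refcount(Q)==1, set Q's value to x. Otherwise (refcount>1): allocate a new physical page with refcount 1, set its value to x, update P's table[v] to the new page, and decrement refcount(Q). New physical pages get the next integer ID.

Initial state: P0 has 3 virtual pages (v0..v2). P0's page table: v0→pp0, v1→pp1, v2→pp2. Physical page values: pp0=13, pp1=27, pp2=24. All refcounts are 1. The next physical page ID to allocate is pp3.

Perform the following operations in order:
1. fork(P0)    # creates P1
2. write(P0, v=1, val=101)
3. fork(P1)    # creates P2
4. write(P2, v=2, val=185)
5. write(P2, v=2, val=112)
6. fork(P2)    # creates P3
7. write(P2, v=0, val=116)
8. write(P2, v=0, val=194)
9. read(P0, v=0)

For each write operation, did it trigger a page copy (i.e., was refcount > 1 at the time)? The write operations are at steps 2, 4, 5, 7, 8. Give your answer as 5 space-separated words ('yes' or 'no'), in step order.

Op 1: fork(P0) -> P1. 3 ppages; refcounts: pp0:2 pp1:2 pp2:2
Op 2: write(P0, v1, 101). refcount(pp1)=2>1 -> COPY to pp3. 4 ppages; refcounts: pp0:2 pp1:1 pp2:2 pp3:1
Op 3: fork(P1) -> P2. 4 ppages; refcounts: pp0:3 pp1:2 pp2:3 pp3:1
Op 4: write(P2, v2, 185). refcount(pp2)=3>1 -> COPY to pp4. 5 ppages; refcounts: pp0:3 pp1:2 pp2:2 pp3:1 pp4:1
Op 5: write(P2, v2, 112). refcount(pp4)=1 -> write in place. 5 ppages; refcounts: pp0:3 pp1:2 pp2:2 pp3:1 pp4:1
Op 6: fork(P2) -> P3. 5 ppages; refcounts: pp0:4 pp1:3 pp2:2 pp3:1 pp4:2
Op 7: write(P2, v0, 116). refcount(pp0)=4>1 -> COPY to pp5. 6 ppages; refcounts: pp0:3 pp1:3 pp2:2 pp3:1 pp4:2 pp5:1
Op 8: write(P2, v0, 194). refcount(pp5)=1 -> write in place. 6 ppages; refcounts: pp0:3 pp1:3 pp2:2 pp3:1 pp4:2 pp5:1
Op 9: read(P0, v0) -> 13. No state change.

yes yes no yes no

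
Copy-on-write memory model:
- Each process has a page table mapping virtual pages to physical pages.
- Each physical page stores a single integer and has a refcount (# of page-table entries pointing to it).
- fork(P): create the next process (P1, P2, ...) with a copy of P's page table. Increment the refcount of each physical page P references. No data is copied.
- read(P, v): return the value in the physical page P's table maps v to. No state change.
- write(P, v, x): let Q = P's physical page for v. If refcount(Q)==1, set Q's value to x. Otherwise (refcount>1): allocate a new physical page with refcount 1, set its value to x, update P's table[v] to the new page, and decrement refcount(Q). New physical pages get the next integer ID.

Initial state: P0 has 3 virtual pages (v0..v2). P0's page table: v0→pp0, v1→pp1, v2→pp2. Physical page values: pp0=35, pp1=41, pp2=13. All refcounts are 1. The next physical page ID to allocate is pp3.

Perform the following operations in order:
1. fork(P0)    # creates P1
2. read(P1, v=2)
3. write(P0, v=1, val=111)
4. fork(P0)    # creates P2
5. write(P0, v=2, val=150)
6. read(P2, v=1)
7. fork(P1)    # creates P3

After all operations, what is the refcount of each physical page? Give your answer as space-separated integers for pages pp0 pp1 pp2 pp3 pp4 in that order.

Answer: 4 2 3 2 1

Derivation:
Op 1: fork(P0) -> P1. 3 ppages; refcounts: pp0:2 pp1:2 pp2:2
Op 2: read(P1, v2) -> 13. No state change.
Op 3: write(P0, v1, 111). refcount(pp1)=2>1 -> COPY to pp3. 4 ppages; refcounts: pp0:2 pp1:1 pp2:2 pp3:1
Op 4: fork(P0) -> P2. 4 ppages; refcounts: pp0:3 pp1:1 pp2:3 pp3:2
Op 5: write(P0, v2, 150). refcount(pp2)=3>1 -> COPY to pp4. 5 ppages; refcounts: pp0:3 pp1:1 pp2:2 pp3:2 pp4:1
Op 6: read(P2, v1) -> 111. No state change.
Op 7: fork(P1) -> P3. 5 ppages; refcounts: pp0:4 pp1:2 pp2:3 pp3:2 pp4:1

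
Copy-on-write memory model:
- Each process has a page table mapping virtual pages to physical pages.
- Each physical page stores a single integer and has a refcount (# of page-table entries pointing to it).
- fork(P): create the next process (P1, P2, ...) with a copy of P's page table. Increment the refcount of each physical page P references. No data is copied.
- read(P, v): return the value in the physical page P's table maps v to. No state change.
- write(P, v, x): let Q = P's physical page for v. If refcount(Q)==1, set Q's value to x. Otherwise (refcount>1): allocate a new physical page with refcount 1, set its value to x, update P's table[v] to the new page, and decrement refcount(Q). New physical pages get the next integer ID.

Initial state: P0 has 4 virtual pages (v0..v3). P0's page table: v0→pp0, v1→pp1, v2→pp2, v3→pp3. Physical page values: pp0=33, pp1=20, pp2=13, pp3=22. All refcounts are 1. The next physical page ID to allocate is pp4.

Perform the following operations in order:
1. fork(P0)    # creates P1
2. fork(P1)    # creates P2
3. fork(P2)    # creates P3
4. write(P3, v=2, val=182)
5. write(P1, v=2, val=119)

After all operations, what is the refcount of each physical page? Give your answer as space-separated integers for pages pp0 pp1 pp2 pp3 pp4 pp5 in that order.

Answer: 4 4 2 4 1 1

Derivation:
Op 1: fork(P0) -> P1. 4 ppages; refcounts: pp0:2 pp1:2 pp2:2 pp3:2
Op 2: fork(P1) -> P2. 4 ppages; refcounts: pp0:3 pp1:3 pp2:3 pp3:3
Op 3: fork(P2) -> P3. 4 ppages; refcounts: pp0:4 pp1:4 pp2:4 pp3:4
Op 4: write(P3, v2, 182). refcount(pp2)=4>1 -> COPY to pp4. 5 ppages; refcounts: pp0:4 pp1:4 pp2:3 pp3:4 pp4:1
Op 5: write(P1, v2, 119). refcount(pp2)=3>1 -> COPY to pp5. 6 ppages; refcounts: pp0:4 pp1:4 pp2:2 pp3:4 pp4:1 pp5:1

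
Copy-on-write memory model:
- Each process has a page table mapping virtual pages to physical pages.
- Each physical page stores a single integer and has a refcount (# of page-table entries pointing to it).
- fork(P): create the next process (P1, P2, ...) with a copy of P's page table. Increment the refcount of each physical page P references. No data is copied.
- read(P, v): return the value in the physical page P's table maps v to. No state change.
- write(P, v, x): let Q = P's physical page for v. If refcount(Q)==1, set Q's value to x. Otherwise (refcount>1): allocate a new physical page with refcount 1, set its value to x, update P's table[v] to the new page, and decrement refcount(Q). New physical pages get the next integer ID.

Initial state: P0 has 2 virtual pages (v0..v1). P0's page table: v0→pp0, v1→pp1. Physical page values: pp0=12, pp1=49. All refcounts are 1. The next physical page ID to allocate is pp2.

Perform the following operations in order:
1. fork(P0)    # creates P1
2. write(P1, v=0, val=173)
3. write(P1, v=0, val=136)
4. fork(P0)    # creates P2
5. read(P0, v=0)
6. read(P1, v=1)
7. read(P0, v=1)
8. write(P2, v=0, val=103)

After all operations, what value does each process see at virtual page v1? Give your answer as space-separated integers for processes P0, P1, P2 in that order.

Op 1: fork(P0) -> P1. 2 ppages; refcounts: pp0:2 pp1:2
Op 2: write(P1, v0, 173). refcount(pp0)=2>1 -> COPY to pp2. 3 ppages; refcounts: pp0:1 pp1:2 pp2:1
Op 3: write(P1, v0, 136). refcount(pp2)=1 -> write in place. 3 ppages; refcounts: pp0:1 pp1:2 pp2:1
Op 4: fork(P0) -> P2. 3 ppages; refcounts: pp0:2 pp1:3 pp2:1
Op 5: read(P0, v0) -> 12. No state change.
Op 6: read(P1, v1) -> 49. No state change.
Op 7: read(P0, v1) -> 49. No state change.
Op 8: write(P2, v0, 103). refcount(pp0)=2>1 -> COPY to pp3. 4 ppages; refcounts: pp0:1 pp1:3 pp2:1 pp3:1
P0: v1 -> pp1 = 49
P1: v1 -> pp1 = 49
P2: v1 -> pp1 = 49

Answer: 49 49 49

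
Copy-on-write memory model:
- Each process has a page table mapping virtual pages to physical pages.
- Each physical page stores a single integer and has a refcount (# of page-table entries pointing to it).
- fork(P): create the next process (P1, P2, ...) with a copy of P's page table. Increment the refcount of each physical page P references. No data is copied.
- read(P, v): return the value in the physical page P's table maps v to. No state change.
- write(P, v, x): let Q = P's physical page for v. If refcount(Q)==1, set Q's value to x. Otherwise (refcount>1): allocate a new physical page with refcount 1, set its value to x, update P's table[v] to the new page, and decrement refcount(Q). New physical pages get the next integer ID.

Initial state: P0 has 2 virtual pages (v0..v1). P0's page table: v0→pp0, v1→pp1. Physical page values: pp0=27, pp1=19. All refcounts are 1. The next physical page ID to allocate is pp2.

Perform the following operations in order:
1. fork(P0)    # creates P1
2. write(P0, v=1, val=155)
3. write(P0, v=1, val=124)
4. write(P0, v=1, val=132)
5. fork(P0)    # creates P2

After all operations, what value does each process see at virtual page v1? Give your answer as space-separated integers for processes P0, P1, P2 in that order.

Op 1: fork(P0) -> P1. 2 ppages; refcounts: pp0:2 pp1:2
Op 2: write(P0, v1, 155). refcount(pp1)=2>1 -> COPY to pp2. 3 ppages; refcounts: pp0:2 pp1:1 pp2:1
Op 3: write(P0, v1, 124). refcount(pp2)=1 -> write in place. 3 ppages; refcounts: pp0:2 pp1:1 pp2:1
Op 4: write(P0, v1, 132). refcount(pp2)=1 -> write in place. 3 ppages; refcounts: pp0:2 pp1:1 pp2:1
Op 5: fork(P0) -> P2. 3 ppages; refcounts: pp0:3 pp1:1 pp2:2
P0: v1 -> pp2 = 132
P1: v1 -> pp1 = 19
P2: v1 -> pp2 = 132

Answer: 132 19 132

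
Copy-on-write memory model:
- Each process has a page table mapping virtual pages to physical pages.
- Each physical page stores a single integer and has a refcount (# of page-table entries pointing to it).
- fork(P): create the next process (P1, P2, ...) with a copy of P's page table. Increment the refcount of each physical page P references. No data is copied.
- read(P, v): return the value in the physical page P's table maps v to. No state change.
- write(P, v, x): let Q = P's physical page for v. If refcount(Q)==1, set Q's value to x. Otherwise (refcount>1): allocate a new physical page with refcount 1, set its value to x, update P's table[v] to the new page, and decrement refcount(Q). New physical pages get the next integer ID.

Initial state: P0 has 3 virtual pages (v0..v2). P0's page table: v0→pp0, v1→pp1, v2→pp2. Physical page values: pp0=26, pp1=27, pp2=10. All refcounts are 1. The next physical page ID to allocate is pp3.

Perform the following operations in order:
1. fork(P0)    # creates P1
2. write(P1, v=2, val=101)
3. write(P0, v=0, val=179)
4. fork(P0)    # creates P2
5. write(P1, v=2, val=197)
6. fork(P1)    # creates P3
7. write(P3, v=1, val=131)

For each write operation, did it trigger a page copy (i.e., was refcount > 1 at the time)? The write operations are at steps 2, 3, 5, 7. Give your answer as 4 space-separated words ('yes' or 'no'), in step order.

Op 1: fork(P0) -> P1. 3 ppages; refcounts: pp0:2 pp1:2 pp2:2
Op 2: write(P1, v2, 101). refcount(pp2)=2>1 -> COPY to pp3. 4 ppages; refcounts: pp0:2 pp1:2 pp2:1 pp3:1
Op 3: write(P0, v0, 179). refcount(pp0)=2>1 -> COPY to pp4. 5 ppages; refcounts: pp0:1 pp1:2 pp2:1 pp3:1 pp4:1
Op 4: fork(P0) -> P2. 5 ppages; refcounts: pp0:1 pp1:3 pp2:2 pp3:1 pp4:2
Op 5: write(P1, v2, 197). refcount(pp3)=1 -> write in place. 5 ppages; refcounts: pp0:1 pp1:3 pp2:2 pp3:1 pp4:2
Op 6: fork(P1) -> P3. 5 ppages; refcounts: pp0:2 pp1:4 pp2:2 pp3:2 pp4:2
Op 7: write(P3, v1, 131). refcount(pp1)=4>1 -> COPY to pp5. 6 ppages; refcounts: pp0:2 pp1:3 pp2:2 pp3:2 pp4:2 pp5:1

yes yes no yes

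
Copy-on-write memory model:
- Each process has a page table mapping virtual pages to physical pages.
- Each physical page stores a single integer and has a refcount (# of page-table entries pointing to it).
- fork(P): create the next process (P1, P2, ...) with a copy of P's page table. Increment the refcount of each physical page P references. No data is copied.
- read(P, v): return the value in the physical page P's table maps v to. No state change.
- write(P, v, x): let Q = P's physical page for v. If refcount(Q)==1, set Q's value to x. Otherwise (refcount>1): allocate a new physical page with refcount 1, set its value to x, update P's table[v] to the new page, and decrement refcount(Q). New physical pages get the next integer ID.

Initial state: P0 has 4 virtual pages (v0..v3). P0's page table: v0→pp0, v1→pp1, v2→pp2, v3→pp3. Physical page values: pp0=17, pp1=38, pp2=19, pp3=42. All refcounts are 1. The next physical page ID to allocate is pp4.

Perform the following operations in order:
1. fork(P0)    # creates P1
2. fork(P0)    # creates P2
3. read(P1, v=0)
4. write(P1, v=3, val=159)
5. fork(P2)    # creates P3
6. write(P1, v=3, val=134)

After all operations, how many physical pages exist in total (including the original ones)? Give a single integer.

Op 1: fork(P0) -> P1. 4 ppages; refcounts: pp0:2 pp1:2 pp2:2 pp3:2
Op 2: fork(P0) -> P2. 4 ppages; refcounts: pp0:3 pp1:3 pp2:3 pp3:3
Op 3: read(P1, v0) -> 17. No state change.
Op 4: write(P1, v3, 159). refcount(pp3)=3>1 -> COPY to pp4. 5 ppages; refcounts: pp0:3 pp1:3 pp2:3 pp3:2 pp4:1
Op 5: fork(P2) -> P3. 5 ppages; refcounts: pp0:4 pp1:4 pp2:4 pp3:3 pp4:1
Op 6: write(P1, v3, 134). refcount(pp4)=1 -> write in place. 5 ppages; refcounts: pp0:4 pp1:4 pp2:4 pp3:3 pp4:1

Answer: 5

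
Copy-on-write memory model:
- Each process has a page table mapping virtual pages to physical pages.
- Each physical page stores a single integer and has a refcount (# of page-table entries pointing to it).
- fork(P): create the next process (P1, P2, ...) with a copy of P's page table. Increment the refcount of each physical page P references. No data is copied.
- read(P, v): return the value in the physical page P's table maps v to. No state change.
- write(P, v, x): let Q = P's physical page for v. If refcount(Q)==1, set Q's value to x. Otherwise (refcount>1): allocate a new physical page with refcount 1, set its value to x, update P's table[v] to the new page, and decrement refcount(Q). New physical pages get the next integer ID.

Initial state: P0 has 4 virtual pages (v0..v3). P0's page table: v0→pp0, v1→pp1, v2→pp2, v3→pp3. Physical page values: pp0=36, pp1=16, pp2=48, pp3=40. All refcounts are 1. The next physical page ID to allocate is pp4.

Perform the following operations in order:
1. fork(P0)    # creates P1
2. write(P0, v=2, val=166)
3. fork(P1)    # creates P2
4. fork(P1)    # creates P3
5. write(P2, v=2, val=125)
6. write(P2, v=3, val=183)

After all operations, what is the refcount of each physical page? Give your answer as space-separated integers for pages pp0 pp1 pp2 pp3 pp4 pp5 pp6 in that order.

Answer: 4 4 2 3 1 1 1

Derivation:
Op 1: fork(P0) -> P1. 4 ppages; refcounts: pp0:2 pp1:2 pp2:2 pp3:2
Op 2: write(P0, v2, 166). refcount(pp2)=2>1 -> COPY to pp4. 5 ppages; refcounts: pp0:2 pp1:2 pp2:1 pp3:2 pp4:1
Op 3: fork(P1) -> P2. 5 ppages; refcounts: pp0:3 pp1:3 pp2:2 pp3:3 pp4:1
Op 4: fork(P1) -> P3. 5 ppages; refcounts: pp0:4 pp1:4 pp2:3 pp3:4 pp4:1
Op 5: write(P2, v2, 125). refcount(pp2)=3>1 -> COPY to pp5. 6 ppages; refcounts: pp0:4 pp1:4 pp2:2 pp3:4 pp4:1 pp5:1
Op 6: write(P2, v3, 183). refcount(pp3)=4>1 -> COPY to pp6. 7 ppages; refcounts: pp0:4 pp1:4 pp2:2 pp3:3 pp4:1 pp5:1 pp6:1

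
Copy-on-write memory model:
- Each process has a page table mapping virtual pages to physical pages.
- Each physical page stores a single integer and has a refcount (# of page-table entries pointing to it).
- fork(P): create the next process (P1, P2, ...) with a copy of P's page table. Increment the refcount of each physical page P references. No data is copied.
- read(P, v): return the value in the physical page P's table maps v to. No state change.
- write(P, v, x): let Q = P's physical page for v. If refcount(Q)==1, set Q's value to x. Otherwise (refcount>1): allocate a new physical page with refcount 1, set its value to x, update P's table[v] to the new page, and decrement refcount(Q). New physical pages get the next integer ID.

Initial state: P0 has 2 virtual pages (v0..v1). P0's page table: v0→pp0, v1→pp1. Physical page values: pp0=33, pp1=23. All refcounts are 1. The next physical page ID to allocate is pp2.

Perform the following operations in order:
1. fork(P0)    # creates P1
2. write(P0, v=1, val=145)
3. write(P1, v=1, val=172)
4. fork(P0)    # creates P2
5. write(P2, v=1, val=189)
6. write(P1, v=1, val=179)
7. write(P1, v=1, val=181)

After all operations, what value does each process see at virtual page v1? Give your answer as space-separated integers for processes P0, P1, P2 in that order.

Answer: 145 181 189

Derivation:
Op 1: fork(P0) -> P1. 2 ppages; refcounts: pp0:2 pp1:2
Op 2: write(P0, v1, 145). refcount(pp1)=2>1 -> COPY to pp2. 3 ppages; refcounts: pp0:2 pp1:1 pp2:1
Op 3: write(P1, v1, 172). refcount(pp1)=1 -> write in place. 3 ppages; refcounts: pp0:2 pp1:1 pp2:1
Op 4: fork(P0) -> P2. 3 ppages; refcounts: pp0:3 pp1:1 pp2:2
Op 5: write(P2, v1, 189). refcount(pp2)=2>1 -> COPY to pp3. 4 ppages; refcounts: pp0:3 pp1:1 pp2:1 pp3:1
Op 6: write(P1, v1, 179). refcount(pp1)=1 -> write in place. 4 ppages; refcounts: pp0:3 pp1:1 pp2:1 pp3:1
Op 7: write(P1, v1, 181). refcount(pp1)=1 -> write in place. 4 ppages; refcounts: pp0:3 pp1:1 pp2:1 pp3:1
P0: v1 -> pp2 = 145
P1: v1 -> pp1 = 181
P2: v1 -> pp3 = 189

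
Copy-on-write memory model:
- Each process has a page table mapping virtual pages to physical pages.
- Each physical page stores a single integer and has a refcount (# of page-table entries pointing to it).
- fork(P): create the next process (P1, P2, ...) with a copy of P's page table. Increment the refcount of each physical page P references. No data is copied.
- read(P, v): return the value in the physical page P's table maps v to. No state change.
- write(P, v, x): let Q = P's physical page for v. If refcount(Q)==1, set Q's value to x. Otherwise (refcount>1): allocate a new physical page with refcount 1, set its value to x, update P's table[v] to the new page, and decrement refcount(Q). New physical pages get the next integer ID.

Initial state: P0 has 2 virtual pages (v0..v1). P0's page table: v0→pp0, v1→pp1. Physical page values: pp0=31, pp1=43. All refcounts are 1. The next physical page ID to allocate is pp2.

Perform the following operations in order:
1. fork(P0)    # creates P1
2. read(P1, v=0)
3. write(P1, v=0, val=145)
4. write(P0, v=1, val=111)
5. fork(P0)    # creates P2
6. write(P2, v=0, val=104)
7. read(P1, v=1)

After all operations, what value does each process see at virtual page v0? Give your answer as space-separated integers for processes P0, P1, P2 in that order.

Answer: 31 145 104

Derivation:
Op 1: fork(P0) -> P1. 2 ppages; refcounts: pp0:2 pp1:2
Op 2: read(P1, v0) -> 31. No state change.
Op 3: write(P1, v0, 145). refcount(pp0)=2>1 -> COPY to pp2. 3 ppages; refcounts: pp0:1 pp1:2 pp2:1
Op 4: write(P0, v1, 111). refcount(pp1)=2>1 -> COPY to pp3. 4 ppages; refcounts: pp0:1 pp1:1 pp2:1 pp3:1
Op 5: fork(P0) -> P2. 4 ppages; refcounts: pp0:2 pp1:1 pp2:1 pp3:2
Op 6: write(P2, v0, 104). refcount(pp0)=2>1 -> COPY to pp4. 5 ppages; refcounts: pp0:1 pp1:1 pp2:1 pp3:2 pp4:1
Op 7: read(P1, v1) -> 43. No state change.
P0: v0 -> pp0 = 31
P1: v0 -> pp2 = 145
P2: v0 -> pp4 = 104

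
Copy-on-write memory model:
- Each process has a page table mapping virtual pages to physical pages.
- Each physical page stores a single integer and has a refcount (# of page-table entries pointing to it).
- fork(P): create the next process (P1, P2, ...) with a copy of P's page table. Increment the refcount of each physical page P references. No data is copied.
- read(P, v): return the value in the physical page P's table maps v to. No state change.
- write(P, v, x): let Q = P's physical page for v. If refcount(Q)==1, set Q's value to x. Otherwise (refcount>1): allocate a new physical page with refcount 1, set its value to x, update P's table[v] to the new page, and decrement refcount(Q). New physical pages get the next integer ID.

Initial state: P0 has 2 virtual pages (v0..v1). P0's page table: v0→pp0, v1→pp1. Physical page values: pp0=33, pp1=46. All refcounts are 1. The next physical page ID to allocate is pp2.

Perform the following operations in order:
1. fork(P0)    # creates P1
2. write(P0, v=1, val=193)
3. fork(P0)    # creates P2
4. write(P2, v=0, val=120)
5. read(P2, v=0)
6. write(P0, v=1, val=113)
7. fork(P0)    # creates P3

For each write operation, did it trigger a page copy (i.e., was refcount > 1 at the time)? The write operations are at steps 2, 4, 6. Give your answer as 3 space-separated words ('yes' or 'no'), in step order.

Op 1: fork(P0) -> P1. 2 ppages; refcounts: pp0:2 pp1:2
Op 2: write(P0, v1, 193). refcount(pp1)=2>1 -> COPY to pp2. 3 ppages; refcounts: pp0:2 pp1:1 pp2:1
Op 3: fork(P0) -> P2. 3 ppages; refcounts: pp0:3 pp1:1 pp2:2
Op 4: write(P2, v0, 120). refcount(pp0)=3>1 -> COPY to pp3. 4 ppages; refcounts: pp0:2 pp1:1 pp2:2 pp3:1
Op 5: read(P2, v0) -> 120. No state change.
Op 6: write(P0, v1, 113). refcount(pp2)=2>1 -> COPY to pp4. 5 ppages; refcounts: pp0:2 pp1:1 pp2:1 pp3:1 pp4:1
Op 7: fork(P0) -> P3. 5 ppages; refcounts: pp0:3 pp1:1 pp2:1 pp3:1 pp4:2

yes yes yes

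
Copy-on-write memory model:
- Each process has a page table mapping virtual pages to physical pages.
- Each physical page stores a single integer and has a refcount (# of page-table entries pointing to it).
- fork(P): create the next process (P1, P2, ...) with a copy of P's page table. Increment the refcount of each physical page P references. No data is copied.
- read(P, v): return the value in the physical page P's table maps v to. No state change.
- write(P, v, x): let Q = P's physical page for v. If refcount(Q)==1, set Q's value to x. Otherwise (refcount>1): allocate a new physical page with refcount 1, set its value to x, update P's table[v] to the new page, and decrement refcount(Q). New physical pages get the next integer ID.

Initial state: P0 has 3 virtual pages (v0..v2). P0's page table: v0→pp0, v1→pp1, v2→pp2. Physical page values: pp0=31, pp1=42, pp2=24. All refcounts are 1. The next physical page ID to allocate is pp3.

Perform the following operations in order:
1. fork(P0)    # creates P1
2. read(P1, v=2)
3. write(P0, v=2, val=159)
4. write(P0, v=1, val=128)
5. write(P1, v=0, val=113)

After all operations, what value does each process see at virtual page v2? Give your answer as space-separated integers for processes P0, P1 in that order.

Op 1: fork(P0) -> P1. 3 ppages; refcounts: pp0:2 pp1:2 pp2:2
Op 2: read(P1, v2) -> 24. No state change.
Op 3: write(P0, v2, 159). refcount(pp2)=2>1 -> COPY to pp3. 4 ppages; refcounts: pp0:2 pp1:2 pp2:1 pp3:1
Op 4: write(P0, v1, 128). refcount(pp1)=2>1 -> COPY to pp4. 5 ppages; refcounts: pp0:2 pp1:1 pp2:1 pp3:1 pp4:1
Op 5: write(P1, v0, 113). refcount(pp0)=2>1 -> COPY to pp5. 6 ppages; refcounts: pp0:1 pp1:1 pp2:1 pp3:1 pp4:1 pp5:1
P0: v2 -> pp3 = 159
P1: v2 -> pp2 = 24

Answer: 159 24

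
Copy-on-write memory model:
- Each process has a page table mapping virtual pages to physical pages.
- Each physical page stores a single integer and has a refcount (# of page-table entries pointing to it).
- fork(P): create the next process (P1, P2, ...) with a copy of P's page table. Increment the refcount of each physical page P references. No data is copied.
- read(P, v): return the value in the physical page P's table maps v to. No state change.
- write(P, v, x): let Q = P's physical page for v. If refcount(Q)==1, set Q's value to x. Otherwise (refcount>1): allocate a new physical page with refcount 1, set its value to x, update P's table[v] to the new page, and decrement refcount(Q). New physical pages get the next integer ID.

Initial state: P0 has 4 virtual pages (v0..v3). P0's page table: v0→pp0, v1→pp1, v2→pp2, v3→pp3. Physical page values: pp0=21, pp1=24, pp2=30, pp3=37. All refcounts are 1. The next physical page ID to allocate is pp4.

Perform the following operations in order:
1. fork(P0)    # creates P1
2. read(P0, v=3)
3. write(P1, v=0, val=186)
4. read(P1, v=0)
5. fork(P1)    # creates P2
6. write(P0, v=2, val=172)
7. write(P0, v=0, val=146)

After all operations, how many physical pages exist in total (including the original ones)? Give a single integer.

Op 1: fork(P0) -> P1. 4 ppages; refcounts: pp0:2 pp1:2 pp2:2 pp3:2
Op 2: read(P0, v3) -> 37. No state change.
Op 3: write(P1, v0, 186). refcount(pp0)=2>1 -> COPY to pp4. 5 ppages; refcounts: pp0:1 pp1:2 pp2:2 pp3:2 pp4:1
Op 4: read(P1, v0) -> 186. No state change.
Op 5: fork(P1) -> P2. 5 ppages; refcounts: pp0:1 pp1:3 pp2:3 pp3:3 pp4:2
Op 6: write(P0, v2, 172). refcount(pp2)=3>1 -> COPY to pp5. 6 ppages; refcounts: pp0:1 pp1:3 pp2:2 pp3:3 pp4:2 pp5:1
Op 7: write(P0, v0, 146). refcount(pp0)=1 -> write in place. 6 ppages; refcounts: pp0:1 pp1:3 pp2:2 pp3:3 pp4:2 pp5:1

Answer: 6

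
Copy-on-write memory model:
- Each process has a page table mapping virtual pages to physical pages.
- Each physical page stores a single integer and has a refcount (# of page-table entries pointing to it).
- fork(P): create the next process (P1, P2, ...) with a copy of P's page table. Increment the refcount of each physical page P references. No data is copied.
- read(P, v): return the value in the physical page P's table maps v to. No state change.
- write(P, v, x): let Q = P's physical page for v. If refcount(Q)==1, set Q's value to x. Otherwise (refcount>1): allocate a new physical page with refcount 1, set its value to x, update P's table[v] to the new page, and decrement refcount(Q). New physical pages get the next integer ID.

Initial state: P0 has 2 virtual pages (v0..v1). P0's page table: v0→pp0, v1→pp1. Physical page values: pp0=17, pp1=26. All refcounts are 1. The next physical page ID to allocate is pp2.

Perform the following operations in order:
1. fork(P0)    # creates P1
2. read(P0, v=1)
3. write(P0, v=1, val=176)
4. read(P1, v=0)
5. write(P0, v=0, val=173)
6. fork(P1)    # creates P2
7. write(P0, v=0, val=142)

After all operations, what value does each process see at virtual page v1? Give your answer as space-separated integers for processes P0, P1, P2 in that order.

Op 1: fork(P0) -> P1. 2 ppages; refcounts: pp0:2 pp1:2
Op 2: read(P0, v1) -> 26. No state change.
Op 3: write(P0, v1, 176). refcount(pp1)=2>1 -> COPY to pp2. 3 ppages; refcounts: pp0:2 pp1:1 pp2:1
Op 4: read(P1, v0) -> 17. No state change.
Op 5: write(P0, v0, 173). refcount(pp0)=2>1 -> COPY to pp3. 4 ppages; refcounts: pp0:1 pp1:1 pp2:1 pp3:1
Op 6: fork(P1) -> P2. 4 ppages; refcounts: pp0:2 pp1:2 pp2:1 pp3:1
Op 7: write(P0, v0, 142). refcount(pp3)=1 -> write in place. 4 ppages; refcounts: pp0:2 pp1:2 pp2:1 pp3:1
P0: v1 -> pp2 = 176
P1: v1 -> pp1 = 26
P2: v1 -> pp1 = 26

Answer: 176 26 26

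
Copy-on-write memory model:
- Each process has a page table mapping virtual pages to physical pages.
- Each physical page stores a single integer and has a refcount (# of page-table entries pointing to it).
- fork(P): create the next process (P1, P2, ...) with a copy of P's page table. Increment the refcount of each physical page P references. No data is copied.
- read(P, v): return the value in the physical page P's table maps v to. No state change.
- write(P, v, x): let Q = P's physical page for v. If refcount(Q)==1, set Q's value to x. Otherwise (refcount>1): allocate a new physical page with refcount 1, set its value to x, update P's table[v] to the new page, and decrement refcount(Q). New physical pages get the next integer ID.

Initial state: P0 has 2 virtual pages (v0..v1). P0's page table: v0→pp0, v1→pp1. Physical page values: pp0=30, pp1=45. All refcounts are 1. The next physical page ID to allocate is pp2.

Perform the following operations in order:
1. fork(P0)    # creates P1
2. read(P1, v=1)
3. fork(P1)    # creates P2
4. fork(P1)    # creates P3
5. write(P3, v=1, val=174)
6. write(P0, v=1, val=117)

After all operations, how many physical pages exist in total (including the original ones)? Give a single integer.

Op 1: fork(P0) -> P1. 2 ppages; refcounts: pp0:2 pp1:2
Op 2: read(P1, v1) -> 45. No state change.
Op 3: fork(P1) -> P2. 2 ppages; refcounts: pp0:3 pp1:3
Op 4: fork(P1) -> P3. 2 ppages; refcounts: pp0:4 pp1:4
Op 5: write(P3, v1, 174). refcount(pp1)=4>1 -> COPY to pp2. 3 ppages; refcounts: pp0:4 pp1:3 pp2:1
Op 6: write(P0, v1, 117). refcount(pp1)=3>1 -> COPY to pp3. 4 ppages; refcounts: pp0:4 pp1:2 pp2:1 pp3:1

Answer: 4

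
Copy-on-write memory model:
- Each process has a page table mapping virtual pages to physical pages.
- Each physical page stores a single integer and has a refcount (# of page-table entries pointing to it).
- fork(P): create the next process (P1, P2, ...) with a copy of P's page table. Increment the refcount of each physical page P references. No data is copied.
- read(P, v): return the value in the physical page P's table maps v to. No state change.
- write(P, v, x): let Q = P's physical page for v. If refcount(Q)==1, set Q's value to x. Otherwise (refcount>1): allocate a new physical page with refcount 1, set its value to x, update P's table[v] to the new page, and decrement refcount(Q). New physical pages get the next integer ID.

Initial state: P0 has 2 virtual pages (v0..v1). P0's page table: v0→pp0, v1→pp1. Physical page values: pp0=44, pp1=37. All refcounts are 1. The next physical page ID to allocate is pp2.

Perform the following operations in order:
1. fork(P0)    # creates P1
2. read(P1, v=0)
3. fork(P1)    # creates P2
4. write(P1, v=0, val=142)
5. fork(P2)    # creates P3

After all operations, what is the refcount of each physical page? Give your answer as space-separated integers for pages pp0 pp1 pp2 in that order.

Op 1: fork(P0) -> P1. 2 ppages; refcounts: pp0:2 pp1:2
Op 2: read(P1, v0) -> 44. No state change.
Op 3: fork(P1) -> P2. 2 ppages; refcounts: pp0:3 pp1:3
Op 4: write(P1, v0, 142). refcount(pp0)=3>1 -> COPY to pp2. 3 ppages; refcounts: pp0:2 pp1:3 pp2:1
Op 5: fork(P2) -> P3. 3 ppages; refcounts: pp0:3 pp1:4 pp2:1

Answer: 3 4 1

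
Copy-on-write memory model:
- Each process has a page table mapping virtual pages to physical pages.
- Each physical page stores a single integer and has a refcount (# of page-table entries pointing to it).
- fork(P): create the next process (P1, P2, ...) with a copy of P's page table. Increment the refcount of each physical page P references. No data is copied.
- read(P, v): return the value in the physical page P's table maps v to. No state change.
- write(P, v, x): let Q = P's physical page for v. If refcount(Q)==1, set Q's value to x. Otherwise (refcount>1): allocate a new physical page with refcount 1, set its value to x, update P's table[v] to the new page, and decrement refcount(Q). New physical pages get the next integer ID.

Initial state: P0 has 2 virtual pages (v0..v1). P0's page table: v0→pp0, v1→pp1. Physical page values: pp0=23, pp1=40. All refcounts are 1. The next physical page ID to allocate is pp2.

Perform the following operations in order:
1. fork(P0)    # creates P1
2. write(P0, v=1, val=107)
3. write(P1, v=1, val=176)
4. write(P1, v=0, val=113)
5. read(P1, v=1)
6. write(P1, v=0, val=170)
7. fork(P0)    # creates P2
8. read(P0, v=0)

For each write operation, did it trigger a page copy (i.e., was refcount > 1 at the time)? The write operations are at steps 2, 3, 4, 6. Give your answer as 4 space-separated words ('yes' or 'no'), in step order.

Op 1: fork(P0) -> P1. 2 ppages; refcounts: pp0:2 pp1:2
Op 2: write(P0, v1, 107). refcount(pp1)=2>1 -> COPY to pp2. 3 ppages; refcounts: pp0:2 pp1:1 pp2:1
Op 3: write(P1, v1, 176). refcount(pp1)=1 -> write in place. 3 ppages; refcounts: pp0:2 pp1:1 pp2:1
Op 4: write(P1, v0, 113). refcount(pp0)=2>1 -> COPY to pp3. 4 ppages; refcounts: pp0:1 pp1:1 pp2:1 pp3:1
Op 5: read(P1, v1) -> 176. No state change.
Op 6: write(P1, v0, 170). refcount(pp3)=1 -> write in place. 4 ppages; refcounts: pp0:1 pp1:1 pp2:1 pp3:1
Op 7: fork(P0) -> P2. 4 ppages; refcounts: pp0:2 pp1:1 pp2:2 pp3:1
Op 8: read(P0, v0) -> 23. No state change.

yes no yes no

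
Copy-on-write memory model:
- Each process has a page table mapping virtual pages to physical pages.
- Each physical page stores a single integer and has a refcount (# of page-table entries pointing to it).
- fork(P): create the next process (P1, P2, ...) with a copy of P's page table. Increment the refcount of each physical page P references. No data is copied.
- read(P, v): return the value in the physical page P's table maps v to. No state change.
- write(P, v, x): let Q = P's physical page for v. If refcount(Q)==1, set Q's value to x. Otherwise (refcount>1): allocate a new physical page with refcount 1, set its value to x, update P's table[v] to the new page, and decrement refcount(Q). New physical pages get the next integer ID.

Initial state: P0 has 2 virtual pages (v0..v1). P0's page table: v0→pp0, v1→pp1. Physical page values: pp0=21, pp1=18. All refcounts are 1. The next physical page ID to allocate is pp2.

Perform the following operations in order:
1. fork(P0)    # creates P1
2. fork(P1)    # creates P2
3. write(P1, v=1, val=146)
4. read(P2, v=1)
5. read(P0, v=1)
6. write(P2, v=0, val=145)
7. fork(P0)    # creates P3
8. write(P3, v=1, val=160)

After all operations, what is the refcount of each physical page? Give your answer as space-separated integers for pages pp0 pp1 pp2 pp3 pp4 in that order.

Op 1: fork(P0) -> P1. 2 ppages; refcounts: pp0:2 pp1:2
Op 2: fork(P1) -> P2. 2 ppages; refcounts: pp0:3 pp1:3
Op 3: write(P1, v1, 146). refcount(pp1)=3>1 -> COPY to pp2. 3 ppages; refcounts: pp0:3 pp1:2 pp2:1
Op 4: read(P2, v1) -> 18. No state change.
Op 5: read(P0, v1) -> 18. No state change.
Op 6: write(P2, v0, 145). refcount(pp0)=3>1 -> COPY to pp3. 4 ppages; refcounts: pp0:2 pp1:2 pp2:1 pp3:1
Op 7: fork(P0) -> P3. 4 ppages; refcounts: pp0:3 pp1:3 pp2:1 pp3:1
Op 8: write(P3, v1, 160). refcount(pp1)=3>1 -> COPY to pp4. 5 ppages; refcounts: pp0:3 pp1:2 pp2:1 pp3:1 pp4:1

Answer: 3 2 1 1 1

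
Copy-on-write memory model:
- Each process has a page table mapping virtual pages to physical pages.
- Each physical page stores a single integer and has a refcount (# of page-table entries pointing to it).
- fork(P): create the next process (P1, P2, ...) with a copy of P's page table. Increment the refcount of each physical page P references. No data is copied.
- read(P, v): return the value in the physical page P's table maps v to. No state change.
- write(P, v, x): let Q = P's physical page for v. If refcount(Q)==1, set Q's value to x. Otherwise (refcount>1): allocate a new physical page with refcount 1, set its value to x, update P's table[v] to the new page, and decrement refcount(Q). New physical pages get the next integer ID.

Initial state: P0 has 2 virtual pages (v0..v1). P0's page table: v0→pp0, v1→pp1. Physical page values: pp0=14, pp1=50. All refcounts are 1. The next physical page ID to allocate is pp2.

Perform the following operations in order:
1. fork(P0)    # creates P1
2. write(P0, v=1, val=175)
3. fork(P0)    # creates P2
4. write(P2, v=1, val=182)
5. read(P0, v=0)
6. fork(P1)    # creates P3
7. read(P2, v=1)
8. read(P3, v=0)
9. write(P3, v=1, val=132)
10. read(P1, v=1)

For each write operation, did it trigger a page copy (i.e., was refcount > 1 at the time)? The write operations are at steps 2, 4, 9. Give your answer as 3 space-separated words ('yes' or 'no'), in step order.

Op 1: fork(P0) -> P1. 2 ppages; refcounts: pp0:2 pp1:2
Op 2: write(P0, v1, 175). refcount(pp1)=2>1 -> COPY to pp2. 3 ppages; refcounts: pp0:2 pp1:1 pp2:1
Op 3: fork(P0) -> P2. 3 ppages; refcounts: pp0:3 pp1:1 pp2:2
Op 4: write(P2, v1, 182). refcount(pp2)=2>1 -> COPY to pp3. 4 ppages; refcounts: pp0:3 pp1:1 pp2:1 pp3:1
Op 5: read(P0, v0) -> 14. No state change.
Op 6: fork(P1) -> P3. 4 ppages; refcounts: pp0:4 pp1:2 pp2:1 pp3:1
Op 7: read(P2, v1) -> 182. No state change.
Op 8: read(P3, v0) -> 14. No state change.
Op 9: write(P3, v1, 132). refcount(pp1)=2>1 -> COPY to pp4. 5 ppages; refcounts: pp0:4 pp1:1 pp2:1 pp3:1 pp4:1
Op 10: read(P1, v1) -> 50. No state change.

yes yes yes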